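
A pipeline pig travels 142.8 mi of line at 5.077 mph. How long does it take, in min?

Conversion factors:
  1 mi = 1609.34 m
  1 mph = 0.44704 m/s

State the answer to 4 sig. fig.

142.8 mi × 1609.34 → 229814 m
5.077 mph × 0.44704 → 2.26962 m/s
t = d / v = 229814 m / 2.26962 m/s = 101257 s
101257 s ÷ (60 s/min) = 1687.62 min

1688 min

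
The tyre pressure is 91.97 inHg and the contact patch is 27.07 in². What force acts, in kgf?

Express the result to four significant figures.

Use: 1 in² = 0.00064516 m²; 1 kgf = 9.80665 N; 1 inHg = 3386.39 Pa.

554.6 kgf

91.97 inHg × 3386.39 = 311446 Pa
27.07 in² × 0.00064516 = 0.0174645 m²
F = P × A = 311446 Pa × 0.0174645 m² = 5439.25 N
5439.25 N ÷ (9.80665 N/kgf) = 554.649 kgf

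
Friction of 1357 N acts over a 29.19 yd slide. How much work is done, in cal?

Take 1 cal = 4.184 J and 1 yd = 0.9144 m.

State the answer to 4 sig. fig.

29.19 yd × 0.9144 → 26.6913 m
W = F × d = 1357 N × 26.6913 m = 36220.1 J
36220.1 J ÷ (4.184 J/cal) = 8656.81 cal

8657 cal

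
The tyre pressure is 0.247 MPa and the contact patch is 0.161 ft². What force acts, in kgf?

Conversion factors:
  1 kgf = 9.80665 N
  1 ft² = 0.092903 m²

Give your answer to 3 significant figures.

0.247 MPa × 1000000 → 247000 Pa
0.161 ft² × 0.092903 → 0.0149574 m²
F = P × A = 247000 Pa × 0.0149574 m² = 3694.48 N
3694.48 N ÷ (9.80665 N/kgf) = 376.732 kgf

377 kgf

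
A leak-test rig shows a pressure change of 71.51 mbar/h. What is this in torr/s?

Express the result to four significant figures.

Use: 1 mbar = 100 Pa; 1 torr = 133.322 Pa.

71.51 mbar/h × 100 Pa/mbar ÷ 3600 s/h = 1.98639 Pa/s
1.98639 Pa/s ÷ 133.322 Pa/torr = 0.0148992 torr/s

0.01490 torr/s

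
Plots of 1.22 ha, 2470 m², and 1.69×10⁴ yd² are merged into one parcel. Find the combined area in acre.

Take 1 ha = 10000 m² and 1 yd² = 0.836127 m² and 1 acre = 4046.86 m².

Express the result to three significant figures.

1.22 ha × 10000 = 12200 m²
2470 m² (already m²)
1.69×10⁴ yd² × 0.836127 = 14130.5 m²
Combined: 12200 + 2470 + 14130.5 = 28800.5 m²
In acre: 28800.5 / 4046.86 = 7.11675 acre

7.12 acre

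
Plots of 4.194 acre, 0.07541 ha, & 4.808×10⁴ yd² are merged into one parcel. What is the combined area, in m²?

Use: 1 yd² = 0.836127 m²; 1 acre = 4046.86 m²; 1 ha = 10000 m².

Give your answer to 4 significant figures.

4.194 acre × 4046.86 = 16972.5 m²
0.07541 ha × 10000 = 754.1 m²
4.808×10⁴ yd² × 0.836127 = 40201 m²
Combined: 16972.5 + 754.1 + 40201 = 57927.6 m²

5.793×10⁴ m²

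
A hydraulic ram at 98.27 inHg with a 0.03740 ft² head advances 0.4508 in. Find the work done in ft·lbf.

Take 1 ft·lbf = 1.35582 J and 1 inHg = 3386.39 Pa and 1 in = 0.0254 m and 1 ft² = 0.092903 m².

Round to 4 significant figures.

9.765 ft·lbf

98.27 inHg → 332781 Pa
0.03740 ft² → 0.00347457 m²
F = P × A = 332781 × 0.00347457 = 1156.27 N
0.4508 in → 0.0114503 m
W = F × d = 1156.27 × 0.0114503 = 13.2396 J
In ft·lbf: 13.2396 / 1.35582 = 9.76501 ft·lbf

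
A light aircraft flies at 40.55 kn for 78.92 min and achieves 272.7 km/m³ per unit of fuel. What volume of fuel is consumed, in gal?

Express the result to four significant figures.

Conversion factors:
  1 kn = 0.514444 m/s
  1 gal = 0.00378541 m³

95.69 gal

40.55 kn → 20.8607 m/s
78.92 min → 4735.2 s
d = v × t = 20.8607 × 4735.2 = 98779.6 m
272.7 km/m³ → 272700 m/m³
V = d / (distance per unit fuel) = 98779.6 / 272700 = 0.362228 m³
In gal: 0.362228 / 0.00378541 = 95.6906 gal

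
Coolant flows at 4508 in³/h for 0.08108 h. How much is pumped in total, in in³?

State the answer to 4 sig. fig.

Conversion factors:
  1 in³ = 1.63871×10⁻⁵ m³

4508 in³/h → 2.05203×10⁻⁵ m³/s
0.08108 h → 291.888 s
V = Q × t = 2.05203×10⁻⁵ × 291.888 = 0.00598963 m³
In in³: 0.00598963 / 1.63871×10⁻⁵ = 365.509 in³

365.5 in³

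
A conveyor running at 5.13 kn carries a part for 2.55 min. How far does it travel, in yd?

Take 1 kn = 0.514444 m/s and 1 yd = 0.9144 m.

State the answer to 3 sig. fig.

5.13 kn × 0.514444 = 2.6391 m/s
2.55 min × 60 = 153 s
d = v × t = 2.6391 m/s × 153 s = 403.782 m
403.782 m ÷ (0.9144 m/yd) = 441.581 yd

442 yd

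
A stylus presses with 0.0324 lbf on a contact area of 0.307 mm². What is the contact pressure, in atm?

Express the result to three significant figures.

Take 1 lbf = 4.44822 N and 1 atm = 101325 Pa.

4.63 atm

0.0324 lbf × 4.44822 → 0.144122 N
0.307 mm² × 10⁻⁶ → 3.07×10⁻⁷ m²
P = F / A = 0.144122 N / 3.07×10⁻⁷ m² = 469453 Pa
469453 Pa ÷ (101325 Pa/atm) = 4.63314 atm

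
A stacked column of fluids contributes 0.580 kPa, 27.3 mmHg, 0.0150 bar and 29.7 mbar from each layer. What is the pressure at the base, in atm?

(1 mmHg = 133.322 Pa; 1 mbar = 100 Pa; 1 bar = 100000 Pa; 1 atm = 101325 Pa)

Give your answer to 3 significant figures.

0.0858 atm

0.580 kPa × 1000 → 580 Pa
27.3 mmHg × 133.322 → 3639.69 Pa
0.0150 bar × 100000 → 1500 Pa
29.7 mbar × 100 → 2970 Pa
Total: 580 + 3639.69 + 1500 + 2970 = 8689.69 Pa
In atm: 8689.69 / 101325 = 0.0857606 atm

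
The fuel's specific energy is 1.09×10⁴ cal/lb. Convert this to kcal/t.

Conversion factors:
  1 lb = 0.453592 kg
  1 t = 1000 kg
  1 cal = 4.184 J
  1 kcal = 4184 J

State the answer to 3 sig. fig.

2.40×10⁴ kcal/t

1.09×10⁴ cal/lb × 4.184 J/cal ÷ 0.453592 kg/lb = 100543 J/kg
100543 J/kg ÷ 4184 J/kcal × 1000 kg/t = 24030.4 kcal/t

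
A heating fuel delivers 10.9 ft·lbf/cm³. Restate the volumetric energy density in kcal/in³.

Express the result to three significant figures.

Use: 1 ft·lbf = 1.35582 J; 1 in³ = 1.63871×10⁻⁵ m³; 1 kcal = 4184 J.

0.0579 kcal/in³

10.9 ft·lbf/cm³ × 1.35582 J/ft·lbf ÷ 10⁻⁶ m³/cm³ = 1.47784×10⁷ J/m³
1.47784×10⁷ J/m³ ÷ 4184 J/kcal × 1.63871×10⁻⁵ m³/in³ = 0.0578812 kcal/in³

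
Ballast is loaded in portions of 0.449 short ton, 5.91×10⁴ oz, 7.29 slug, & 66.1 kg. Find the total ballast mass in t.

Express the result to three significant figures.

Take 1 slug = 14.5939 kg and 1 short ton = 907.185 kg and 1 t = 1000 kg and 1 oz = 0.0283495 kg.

2.26 t

0.449 short ton × 907.185 = 407.326 kg
5.91×10⁴ oz × 0.0283495 = 1675.46 kg
7.29 slug × 14.5939 = 106.39 kg
66.1 kg (already kg)
Total: 407.326 + 1675.46 + 106.39 + 66.1 = 2255.28 kg
In t: 2255.28 / 1000 = 2.25528 t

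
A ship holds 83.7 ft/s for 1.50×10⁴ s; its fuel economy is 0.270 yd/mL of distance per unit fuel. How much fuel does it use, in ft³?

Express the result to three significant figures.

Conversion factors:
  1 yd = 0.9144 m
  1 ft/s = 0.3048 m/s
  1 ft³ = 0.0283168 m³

54.7 ft³

83.7 ft/s → 25.5118 m/s
d = v × t = 25.5118 × 15000 = 382677 m
0.270 yd/mL → 246888 m/m³
V = d / (distance per unit fuel) = 382677 / 246888 = 1.55 m³
In ft³: 1.55 / 0.0283168 = 54.7378 ft³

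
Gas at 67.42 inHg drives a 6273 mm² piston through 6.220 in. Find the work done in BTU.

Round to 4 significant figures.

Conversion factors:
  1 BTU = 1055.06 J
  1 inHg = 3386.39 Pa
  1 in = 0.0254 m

67.42 inHg → 228310 Pa
6273 mm² → 0.006273 m²
F = P × A = 228310 × 0.006273 = 1432.19 N
6.220 in → 0.157988 m
W = F × d = 1432.19 × 0.157988 = 226.269 J
In BTU: 226.269 / 1055.06 = 0.214461 BTU

0.2145 BTU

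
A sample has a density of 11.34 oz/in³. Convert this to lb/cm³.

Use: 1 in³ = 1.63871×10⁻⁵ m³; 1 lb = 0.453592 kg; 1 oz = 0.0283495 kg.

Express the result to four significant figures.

0.04325 lb/cm³

11.34 oz/in³ × 0.0283495 kg/oz ÷ 1.63871×10⁻⁵ m³/in³ = 19618.1 kg/m³
19618.1 kg/m³ ÷ 0.453592 kg/lb × 10⁻⁶ m³/cm³ = 0.0432505 lb/cm³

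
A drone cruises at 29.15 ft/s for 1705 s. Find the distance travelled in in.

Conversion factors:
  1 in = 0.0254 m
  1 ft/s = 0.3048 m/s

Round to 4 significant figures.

5.964×10⁵ in

29.15 ft/s × 0.3048 = 8.88492 m/s
d = v × t = 8.88492 m/s × 1705 s = 15148.8 m
15148.8 m ÷ (0.0254 m/in) = 596409 in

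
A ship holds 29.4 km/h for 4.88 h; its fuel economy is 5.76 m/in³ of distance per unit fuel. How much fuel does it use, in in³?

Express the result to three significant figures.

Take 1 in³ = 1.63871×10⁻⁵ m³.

2.49×10⁴ in³

29.4 km/h → 8.16667 m/s
4.88 h → 17568 s
d = v × t = 8.16667 × 17568 = 143472 m
5.76 m/in³ → 351496 m/m³
V = d / (distance per unit fuel) = 143472 / 351496 = 0.408175 m³
In in³: 0.408175 / 1.63871×10⁻⁵ = 24908.3 in³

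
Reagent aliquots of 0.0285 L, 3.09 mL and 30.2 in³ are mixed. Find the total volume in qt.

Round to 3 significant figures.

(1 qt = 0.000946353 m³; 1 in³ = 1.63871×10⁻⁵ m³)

0.556 qt

0.0285 L × 0.001 → 2.85×10⁻⁵ m³
3.09 mL × 10⁻⁶ → 3.09×10⁻⁶ m³
30.2 in³ × 1.63871×10⁻⁵ → 4.9489×10⁻⁴ m³
Total: 2.85×10⁻⁵ + 3.09×10⁻⁶ + 4.9489×10⁻⁴ = 5.2648×10⁻⁴ m³
In qt: 5.2648×10⁻⁴ / 0.000946353 = 0.556325 qt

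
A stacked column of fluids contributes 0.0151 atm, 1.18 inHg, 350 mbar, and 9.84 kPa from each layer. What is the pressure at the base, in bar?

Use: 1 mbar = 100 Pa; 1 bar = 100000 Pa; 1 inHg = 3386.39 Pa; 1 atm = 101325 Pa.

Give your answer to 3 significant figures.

0.0151 atm × 101325 = 1530.01 Pa
1.18 inHg × 3386.39 = 3995.94 Pa
350 mbar × 100 = 35000 Pa
9.84 kPa × 1000 = 9840 Pa
Total: 1530.01 + 3995.94 + 35000 + 9840 = 50366 Pa
In bar: 50366 / 100000 = 0.50366 bar

0.504 bar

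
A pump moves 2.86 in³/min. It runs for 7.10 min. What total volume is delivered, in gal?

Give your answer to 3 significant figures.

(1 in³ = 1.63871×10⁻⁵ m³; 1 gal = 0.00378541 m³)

2.86 in³/min → 7.81118×10⁻⁷ m³/s
7.10 min → 426 s
V = Q × t = 7.81118×10⁻⁷ × 426 = 3.32756×10⁻⁴ m³
In gal: 3.32756×10⁻⁴ / 0.00378541 = 0.0879049 gal

0.0879 gal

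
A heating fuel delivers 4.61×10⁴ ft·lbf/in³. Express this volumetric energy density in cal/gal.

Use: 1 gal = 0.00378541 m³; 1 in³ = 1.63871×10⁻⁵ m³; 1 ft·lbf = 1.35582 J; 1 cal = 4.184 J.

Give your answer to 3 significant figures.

3.45×10⁶ cal/gal

4.61×10⁴ ft·lbf/in³ × 1.35582 J/ft·lbf ÷ 1.63871×10⁻⁵ m³/in³ = 3.81418×10⁹ J/m³
3.81418×10⁹ J/m³ ÷ 4.184 J/cal × 0.00378541 m³/gal = 3.45082×10⁶ cal/gal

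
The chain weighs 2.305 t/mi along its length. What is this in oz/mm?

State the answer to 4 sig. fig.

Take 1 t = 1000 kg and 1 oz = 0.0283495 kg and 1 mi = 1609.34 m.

2.305 t/mi × 1000 kg/t ÷ 1609.34 m/mi = 1.43226 kg/m
1.43226 kg/m ÷ 0.0283495 kg/oz × 0.001 m/mm = 0.0505215 oz/mm

0.05052 oz/mm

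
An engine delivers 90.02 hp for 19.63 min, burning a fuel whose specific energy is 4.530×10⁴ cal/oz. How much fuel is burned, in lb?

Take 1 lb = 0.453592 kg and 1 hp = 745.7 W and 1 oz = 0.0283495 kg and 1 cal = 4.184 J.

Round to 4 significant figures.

26.07 lb

90.02 hp → 67127.9 W
19.63 min → 1177.8 s
E = P × t = 67127.9 × 1177.8 = 7.90632×10⁷ J
4.530×10⁴ cal/oz → 6.68566×10⁶ J/kg
m = E / e_s = 7.90632×10⁷ / 6.68566×10⁶ = 11.8258 kg
In lb: 11.8258 / 0.453592 = 26.0714 lb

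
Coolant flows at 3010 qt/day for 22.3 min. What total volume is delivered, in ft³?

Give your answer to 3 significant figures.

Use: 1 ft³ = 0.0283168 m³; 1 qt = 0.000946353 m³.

3010 qt/day → 3.2969×10⁻⁵ m³/s
22.3 min → 1338 s
V = Q × t = 3.2969×10⁻⁵ × 1338 = 0.0441125 m³
In ft³: 0.0441125 / 0.0283168 = 1.55782 ft³

1.56 ft³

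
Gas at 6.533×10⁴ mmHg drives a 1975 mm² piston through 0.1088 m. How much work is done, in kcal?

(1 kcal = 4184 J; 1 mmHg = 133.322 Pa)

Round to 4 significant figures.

0.4473 kcal

6.533×10⁴ mmHg → 8.70993×10⁶ Pa
1975 mm² → 0.001975 m²
F = P × A = 8.70993×10⁶ × 0.001975 = 17202.1 N
W = F × d = 17202.1 × 0.1088 = 1871.59 J
In kcal: 1871.59 / 4184 = 0.447321 kcal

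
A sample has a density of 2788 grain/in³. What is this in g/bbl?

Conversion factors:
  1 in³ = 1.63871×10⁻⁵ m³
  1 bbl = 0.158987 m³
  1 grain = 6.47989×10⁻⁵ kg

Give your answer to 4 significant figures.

1.753×10⁶ g/bbl

2788 grain/in³ × 6.47989×10⁻⁵ kg/grain ÷ 1.63871×10⁻⁵ m³/in³ = 11024.5 kg/m³
11024.5 kg/m³ ÷ 0.001 kg/g × 0.158987 m³/bbl = 1.75275×10⁶ g/bbl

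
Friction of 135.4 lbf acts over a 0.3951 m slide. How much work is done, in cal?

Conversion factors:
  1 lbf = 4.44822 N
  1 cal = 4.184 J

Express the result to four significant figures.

135.4 lbf × 4.44822 → 602.289 N
W = F × d = 602.289 N × 0.3951 m = 237.964 J
237.964 J ÷ (4.184 J/cal) = 56.8748 cal

56.87 cal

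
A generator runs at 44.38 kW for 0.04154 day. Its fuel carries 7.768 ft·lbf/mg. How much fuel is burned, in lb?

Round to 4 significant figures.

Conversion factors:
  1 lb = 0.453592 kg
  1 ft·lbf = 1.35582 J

44.38 kW → 44380 W
0.04154 day → 3589.06 s
E = P × t = 44380 × 3589.06 = 1.59282×10⁸ J
7.768 ft·lbf/mg → 1.0532×10⁷ J/kg
m = E / e_s = 1.59282×10⁸ / 1.0532×10⁷ = 15.1236 kg
In lb: 15.1236 / 0.453592 = 33.3419 lb

33.34 lb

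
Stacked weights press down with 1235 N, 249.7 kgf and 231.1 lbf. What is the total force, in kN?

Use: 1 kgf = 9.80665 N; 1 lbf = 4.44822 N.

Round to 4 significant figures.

1235 N (already N)
249.7 kgf × 9.80665 = 2448.72 N
231.1 lbf × 4.44822 = 1027.98 N
Sum: 1235 + 2448.72 + 1027.98 = 4711.7 N
In kN: 4711.7 / 1000 = 4.7117 kN

4.712 kN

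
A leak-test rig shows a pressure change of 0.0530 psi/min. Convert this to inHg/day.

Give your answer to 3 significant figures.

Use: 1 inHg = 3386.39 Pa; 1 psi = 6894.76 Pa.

155 inHg/day

0.0530 psi/min × 6894.76 Pa/psi ÷ 60 s/min = 6.09037 Pa/s
6.09037 Pa/s ÷ 3386.39 Pa/inHg × 86400 s/day = 155.389 inHg/day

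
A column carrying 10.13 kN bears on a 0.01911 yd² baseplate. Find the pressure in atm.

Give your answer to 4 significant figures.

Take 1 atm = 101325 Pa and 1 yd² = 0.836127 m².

6.257 atm

10.13 kN × 1000 = 10130 N
0.01911 yd² × 0.836127 = 0.0159784 m²
P = F / A = 10130 N / 0.0159784 m² = 633981 Pa
633981 Pa ÷ (101325 Pa/atm) = 6.25691 atm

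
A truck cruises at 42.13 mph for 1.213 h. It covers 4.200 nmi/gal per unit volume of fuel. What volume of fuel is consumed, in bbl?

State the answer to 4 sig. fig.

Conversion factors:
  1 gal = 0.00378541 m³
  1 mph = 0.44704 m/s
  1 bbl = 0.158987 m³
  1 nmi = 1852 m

0.2517 bbl

42.13 mph → 18.8338 m/s
1.213 h → 4366.8 s
d = v × t = 18.8338 × 4366.8 = 82243.4 m
4.200 nmi/gal → 2.05484×10⁶ m/m³
V = d / (distance per unit fuel) = 82243.4 / 2.05484×10⁶ = 0.0400242 m³
In bbl: 0.0400242 / 0.158987 = 0.251745 bbl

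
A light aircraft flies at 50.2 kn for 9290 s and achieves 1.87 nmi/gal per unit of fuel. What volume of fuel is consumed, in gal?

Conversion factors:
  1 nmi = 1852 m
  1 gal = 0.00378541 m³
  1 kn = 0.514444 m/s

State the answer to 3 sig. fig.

69.3 gal

50.2 kn → 25.8251 m/s
d = v × t = 25.8251 × 9290 = 239915 m
1.87 nmi/gal → 914892 m/m³
V = d / (distance per unit fuel) = 239915 / 914892 = 0.262233 m³
In gal: 0.262233 / 0.00378541 = 69.2747 gal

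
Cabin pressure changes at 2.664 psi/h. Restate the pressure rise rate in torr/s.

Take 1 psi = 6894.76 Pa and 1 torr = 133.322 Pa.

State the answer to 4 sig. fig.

2.664 psi/h × 6894.76 Pa/psi ÷ 3600 s/h = 5.10212 Pa/s
5.10212 Pa/s ÷ 133.322 Pa/torr = 0.0382692 torr/s

0.03827 torr/s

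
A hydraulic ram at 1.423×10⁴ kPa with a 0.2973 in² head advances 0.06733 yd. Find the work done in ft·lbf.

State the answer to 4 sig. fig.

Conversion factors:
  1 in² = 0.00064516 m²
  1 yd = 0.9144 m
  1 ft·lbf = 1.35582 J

123.9 ft·lbf

1.423×10⁴ kPa → 1.423×10⁷ Pa
0.2973 in² → 1.91806×10⁻⁴ m²
F = P × A = 1.423×10⁷ × 1.91806×10⁻⁴ = 2729.4 N
0.06733 yd → 0.0615666 m
W = F × d = 2729.4 × 0.0615666 = 168.04 J
In ft·lbf: 168.04 / 1.35582 = 123.94 ft·lbf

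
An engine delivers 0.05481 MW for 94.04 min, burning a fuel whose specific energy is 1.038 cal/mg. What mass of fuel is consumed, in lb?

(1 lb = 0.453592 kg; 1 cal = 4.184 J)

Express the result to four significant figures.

157.0 lb

0.05481 MW → 54810 W
94.04 min → 5642.4 s
E = P × t = 54810 × 5642.4 = 3.0926×10⁸ J
1.038 cal/mg → 4.34299×10⁶ J/kg
m = E / e_s = 3.0926×10⁸ / 4.34299×10⁶ = 71.209 kg
In lb: 71.209 / 0.453592 = 156.989 lb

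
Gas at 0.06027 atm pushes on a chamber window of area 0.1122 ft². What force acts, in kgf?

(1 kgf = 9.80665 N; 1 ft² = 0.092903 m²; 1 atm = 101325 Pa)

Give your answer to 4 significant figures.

6.491 kgf

0.06027 atm × 101325 → 6106.86 Pa
0.1122 ft² × 0.092903 → 0.0104237 m²
F = P × A = 6106.86 Pa × 0.0104237 m² = 63.6561 N
63.6561 N ÷ (9.80665 N/kgf) = 6.49112 kgf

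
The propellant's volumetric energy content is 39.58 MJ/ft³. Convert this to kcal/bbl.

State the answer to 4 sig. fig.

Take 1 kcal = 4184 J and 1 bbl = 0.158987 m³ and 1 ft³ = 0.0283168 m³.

39.58 MJ/ft³ × 1000000 J/MJ ÷ 0.0283168 m³/ft³ = 1.39776×10⁹ J/m³
1.39776×10⁹ J/m³ ÷ 4184 J/kcal × 0.158987 m³/bbl = 53113.2 kcal/bbl

5.311×10⁴ kcal/bbl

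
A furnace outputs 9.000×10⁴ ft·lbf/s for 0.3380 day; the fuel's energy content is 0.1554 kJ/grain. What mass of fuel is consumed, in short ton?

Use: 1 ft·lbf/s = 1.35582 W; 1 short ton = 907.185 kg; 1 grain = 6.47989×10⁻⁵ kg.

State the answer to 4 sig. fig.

9.000×10⁴ ft·lbf/s → 122024 W
0.3380 day → 29203.2 s
E = P × t = 122024 × 29203.2 = 3.56349×10⁹ J
0.1554 kJ/grain → 2.39819×10⁶ J/kg
m = E / e_s = 3.56349×10⁹ / 2.39819×10⁶ = 1485.91 kg
In short ton: 1485.91 / 907.185 = 1.63793 short ton

1.638 short ton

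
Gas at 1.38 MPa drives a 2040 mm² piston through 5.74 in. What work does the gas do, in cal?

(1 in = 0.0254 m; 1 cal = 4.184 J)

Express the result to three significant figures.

1.38 MPa → 1.38×10⁶ Pa
2040 mm² → 0.00204 m²
F = P × A = 1.38×10⁶ × 0.00204 = 2815.2 N
5.74 in → 0.145796 m
W = F × d = 2815.2 × 0.145796 = 410.445 J
In cal: 410.445 / 4.184 = 98.0987 cal

98.1 cal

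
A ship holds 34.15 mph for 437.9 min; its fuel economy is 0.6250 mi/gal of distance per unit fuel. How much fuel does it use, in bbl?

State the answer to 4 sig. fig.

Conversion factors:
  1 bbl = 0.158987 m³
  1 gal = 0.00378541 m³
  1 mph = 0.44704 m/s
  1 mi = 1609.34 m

34.15 mph → 15.2664 m/s
437.9 min → 26274 s
d = v × t = 15.2664 × 26274 = 401109 m
0.6250 mi/gal → 265714 m/m³
V = d / (distance per unit fuel) = 401109 / 265714 = 1.50955 m³
In bbl: 1.50955 / 0.158987 = 9.4948 bbl

9.495 bbl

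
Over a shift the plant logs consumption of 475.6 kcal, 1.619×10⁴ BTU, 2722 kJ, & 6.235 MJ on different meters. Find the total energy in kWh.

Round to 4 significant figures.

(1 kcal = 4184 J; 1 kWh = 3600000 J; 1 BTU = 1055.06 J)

7.786 kWh

475.6 kcal × 4184 = 1.98991×10⁶ J
1.619×10⁴ BTU × 1055.06 = 1.70814×10⁷ J
2722 kJ × 1000 = 2.722×10⁶ J
6.235 MJ × 1000000 = 6.235×10⁶ J
Combined: 1.98991×10⁶ + 1.70814×10⁷ + 2.722×10⁶ + 6.235×10⁶ = 2.80283×10⁷ J
In kWh: 2.80283×10⁷ / 3600000 = 7.78564 kWh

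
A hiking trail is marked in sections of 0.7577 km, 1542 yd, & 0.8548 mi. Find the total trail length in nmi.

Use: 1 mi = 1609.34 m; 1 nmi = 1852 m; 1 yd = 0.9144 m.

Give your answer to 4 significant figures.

1.913 nmi

0.7577 km × 1000 = 757.7 m
1542 yd × 0.9144 = 1410 m
0.8548 mi × 1609.34 = 1375.66 m
Sum: 757.7 + 1410 + 1375.66 = 3543.36 m
In nmi: 3543.36 / 1852 = 1.91326 nmi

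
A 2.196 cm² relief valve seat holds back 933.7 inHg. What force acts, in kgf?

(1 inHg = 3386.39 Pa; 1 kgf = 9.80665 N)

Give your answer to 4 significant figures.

70.80 kgf

933.7 inHg × 3386.39 = 3.16187×10⁶ Pa
2.196 cm² × 0.0001 = 2.196×10⁻⁴ m²
F = P × A = 3.16187×10⁶ Pa × 2.196×10⁻⁴ m² = 694.347 N
694.347 N ÷ (9.80665 N/kgf) = 70.8037 kgf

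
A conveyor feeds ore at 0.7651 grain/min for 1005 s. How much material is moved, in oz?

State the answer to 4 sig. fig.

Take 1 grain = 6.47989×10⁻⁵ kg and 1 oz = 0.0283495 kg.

0.7651 grain/min → 8.26294×10⁻⁷ kg/s
m = ṁ × t = 8.26294×10⁻⁷ × 1005 = 8.30425×10⁻⁴ kg
In oz: 8.30425×10⁻⁴ / 0.0283495 = 0.0292924 oz

0.02929 oz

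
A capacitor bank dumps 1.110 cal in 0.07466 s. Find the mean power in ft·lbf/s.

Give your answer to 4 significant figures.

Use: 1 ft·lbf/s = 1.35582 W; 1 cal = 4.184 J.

1.110 cal × 4.184 = 4.64424 J
P = E / t = 4.64424 J / 0.07466 s = 62.2052 W
62.2052 W ÷ (1.35582 W/ft·lbf/s) = 45.8801 ft·lbf/s

45.88 ft·lbf/s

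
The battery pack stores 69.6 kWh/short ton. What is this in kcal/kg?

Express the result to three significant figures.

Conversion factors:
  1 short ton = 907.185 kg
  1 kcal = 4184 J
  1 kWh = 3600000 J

66.0 kcal/kg

69.6 kWh/short ton × 3600000 J/kWh ÷ 907.185 kg/short ton = 276195 J/kg
276195 J/kg ÷ 4184 J/kcal = 66.0122 kcal/kg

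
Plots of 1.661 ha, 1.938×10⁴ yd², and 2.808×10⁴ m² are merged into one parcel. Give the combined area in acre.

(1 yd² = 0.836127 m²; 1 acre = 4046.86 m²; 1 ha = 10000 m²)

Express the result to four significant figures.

1.661 ha × 10000 → 16610 m²
1.938×10⁴ yd² × 0.836127 → 16204.1 m²
2.808×10⁴ m² (already m²)
Sum: 16610 + 16204.1 + 28080 = 60894.1 m²
In acre: 60894.1 / 4046.86 = 15.0472 acre

15.05 acre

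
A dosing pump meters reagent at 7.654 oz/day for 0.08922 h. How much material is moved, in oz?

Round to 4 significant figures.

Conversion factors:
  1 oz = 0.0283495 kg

0.02845 oz

7.654 oz/day → 2.51142×10⁻⁶ kg/s
0.08922 h → 321.192 s
m = ṁ × t = 2.51142×10⁻⁶ × 321.192 = 8.06648×10⁻⁴ kg
In oz: 8.06648×10⁻⁴ / 0.0283495 = 0.0284537 oz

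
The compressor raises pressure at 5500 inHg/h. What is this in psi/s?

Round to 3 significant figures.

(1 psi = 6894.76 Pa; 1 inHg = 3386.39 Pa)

5500 inHg/h × 3386.39 Pa/inHg ÷ 3600 s/h = 5173.65 Pa/s
5173.65 Pa/s ÷ 6894.76 Pa/psi = 0.750374 psi/s

0.750 psi/s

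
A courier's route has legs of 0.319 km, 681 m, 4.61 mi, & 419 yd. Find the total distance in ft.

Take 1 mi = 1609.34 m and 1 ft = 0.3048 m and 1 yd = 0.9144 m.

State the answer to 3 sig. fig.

2.89×10⁴ ft

0.319 km × 1000 = 319 m
681 m (already m)
4.61 mi × 1609.34 = 7419.06 m
419 yd × 0.9144 = 383.134 m
Combined: 319 + 681 + 7419.06 + 383.134 = 8802.19 m
In ft: 8802.19 / 0.3048 = 28878.6 ft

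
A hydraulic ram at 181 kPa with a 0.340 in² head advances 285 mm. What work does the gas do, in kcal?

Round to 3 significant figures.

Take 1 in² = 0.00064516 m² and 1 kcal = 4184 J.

181 kPa → 181000 Pa
0.340 in² → 2.19354×10⁻⁴ m²
F = P × A = 181000 × 2.19354×10⁻⁴ = 39.7031 N
285 mm → 0.285 m
W = F × d = 39.7031 × 0.285 = 11.3154 J
In kcal: 11.3154 / 4184 = 0.00270445 kcal

0.00270 kcal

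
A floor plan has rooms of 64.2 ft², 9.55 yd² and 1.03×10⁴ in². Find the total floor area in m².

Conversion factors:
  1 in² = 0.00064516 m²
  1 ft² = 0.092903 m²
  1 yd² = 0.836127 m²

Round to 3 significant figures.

20.6 m²

64.2 ft² × 0.092903 = 5.96437 m²
9.55 yd² × 0.836127 = 7.98501 m²
1.03×10⁴ in² × 0.00064516 = 6.64515 m²
Sum: 5.96437 + 7.98501 + 6.64515 = 20.5945 m²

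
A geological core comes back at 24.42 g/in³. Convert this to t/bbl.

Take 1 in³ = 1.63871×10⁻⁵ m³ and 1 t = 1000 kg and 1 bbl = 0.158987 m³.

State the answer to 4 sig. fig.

24.42 g/in³ × 0.001 kg/g ÷ 1.63871×10⁻⁵ m³/in³ = 1490.2 kg/m³
1490.2 kg/m³ ÷ 1000 kg/t × 0.158987 m³/bbl = 0.236922 t/bbl

0.2369 t/bbl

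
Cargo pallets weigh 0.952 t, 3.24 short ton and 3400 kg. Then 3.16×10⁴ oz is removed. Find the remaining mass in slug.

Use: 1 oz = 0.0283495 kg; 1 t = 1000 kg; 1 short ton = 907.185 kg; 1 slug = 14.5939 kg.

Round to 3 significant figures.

438 slug

0.952 t × 1000 → 952 kg
3.24 short ton × 907.185 → 2939.28 kg
3400 kg (already kg)
3.16×10⁴ oz × 0.0283495 → 895.844 kg
Sum: 952 + 2939.28 + 3400 − 895.844 = 6395.44 kg
In slug: 6395.44 / 14.5939 = 438.227 slug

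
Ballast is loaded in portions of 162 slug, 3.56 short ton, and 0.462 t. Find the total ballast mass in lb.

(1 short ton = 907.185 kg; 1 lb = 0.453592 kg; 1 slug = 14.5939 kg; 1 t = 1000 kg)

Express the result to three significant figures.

1.34×10⁴ lb

162 slug × 14.5939 = 2364.21 kg
3.56 short ton × 907.185 = 3229.58 kg
0.462 t × 1000 = 462 kg
Combined: 2364.21 + 3229.58 + 462 = 6055.79 kg
In lb: 6055.79 / 0.453592 = 13350.7 lb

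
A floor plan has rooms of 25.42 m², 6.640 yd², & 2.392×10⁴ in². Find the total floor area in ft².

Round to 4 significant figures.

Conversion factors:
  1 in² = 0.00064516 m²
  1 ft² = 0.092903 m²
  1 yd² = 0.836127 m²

499.5 ft²

25.42 m² (already m²)
6.640 yd² × 0.836127 → 5.55188 m²
2.392×10⁴ in² × 0.00064516 → 15.4322 m²
Sum: 25.42 + 5.55188 + 15.4322 = 46.4041 m²
In ft²: 46.4041 / 0.092903 = 499.49 ft²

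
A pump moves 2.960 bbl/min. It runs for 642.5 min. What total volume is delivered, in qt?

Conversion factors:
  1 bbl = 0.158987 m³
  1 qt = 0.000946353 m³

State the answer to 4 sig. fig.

2.960 bbl/min → 0.00784336 m³/s
642.5 min → 38550 s
V = Q × t = 0.00784336 × 38550 = 302.362 m³
In qt: 302.362 / 0.000946353 = 319502 qt

3.195×10⁵ qt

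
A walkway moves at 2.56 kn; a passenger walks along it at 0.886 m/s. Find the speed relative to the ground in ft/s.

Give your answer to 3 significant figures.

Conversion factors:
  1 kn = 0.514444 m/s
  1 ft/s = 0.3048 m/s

7.23 ft/s

2.56 kn × 0.514444 → 1.31698 m/s
0.886 m/s (already m/s)
Combined: 1.31698 + 0.886 = 2.20298 m/s
In ft/s: 2.20298 / 0.3048 = 7.22762 ft/s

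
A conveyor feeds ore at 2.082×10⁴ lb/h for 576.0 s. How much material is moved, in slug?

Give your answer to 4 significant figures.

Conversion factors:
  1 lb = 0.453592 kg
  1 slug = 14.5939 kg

103.5 slug

2.082×10⁴ lb/h → 2.62327 kg/s
m = ṁ × t = 2.62327 × 576 = 1511 kg
In slug: 1511 / 14.5939 = 103.536 slug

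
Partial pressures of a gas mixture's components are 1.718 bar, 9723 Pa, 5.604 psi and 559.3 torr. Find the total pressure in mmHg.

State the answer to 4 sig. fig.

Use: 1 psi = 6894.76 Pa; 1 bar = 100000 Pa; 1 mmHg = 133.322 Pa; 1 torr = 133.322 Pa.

2211 mmHg

1.718 bar × 100000 = 171800 Pa
9723 Pa (already Pa)
5.604 psi × 6894.76 = 38638.2 Pa
559.3 torr × 133.322 = 74567 Pa
Combined: 171800 + 9723 + 38638.2 + 74567 = 294728 Pa
In mmHg: 294728 / 133.322 = 2210.65 mmHg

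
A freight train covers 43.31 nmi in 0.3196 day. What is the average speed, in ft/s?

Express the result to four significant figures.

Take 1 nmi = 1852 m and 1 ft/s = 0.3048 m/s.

9.530 ft/s

43.31 nmi × 1852 → 80210.1 m
0.3196 day × 86400 → 27613.4 s
v = d / t = 80210.1 m / 27613.4 s = 2.90475 m/s
2.90475 m/s ÷ (0.3048 m/s/ft/s) = 9.53002 ft/s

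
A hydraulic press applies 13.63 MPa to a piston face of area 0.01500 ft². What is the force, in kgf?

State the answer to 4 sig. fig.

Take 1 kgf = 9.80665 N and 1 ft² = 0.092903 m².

1937 kgf

13.63 MPa × 1000000 = 1.363×10⁷ Pa
0.01500 ft² × 0.092903 = 0.00139354 m²
F = P × A = 1.363×10⁷ Pa × 0.00139354 m² = 18994 N
18994 N ÷ (9.80665 N/kgf) = 1936.85 kgf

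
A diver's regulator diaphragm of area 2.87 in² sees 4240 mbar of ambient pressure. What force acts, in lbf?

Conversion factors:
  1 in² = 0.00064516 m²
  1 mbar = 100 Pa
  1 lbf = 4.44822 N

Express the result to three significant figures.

4240 mbar × 100 → 424000 Pa
2.87 in² × 0.00064516 → 0.00185161 m²
F = P × A = 424000 Pa × 0.00185161 m² = 785.083 N
785.083 N ÷ (4.44822 N/lbf) = 176.494 lbf

176 lbf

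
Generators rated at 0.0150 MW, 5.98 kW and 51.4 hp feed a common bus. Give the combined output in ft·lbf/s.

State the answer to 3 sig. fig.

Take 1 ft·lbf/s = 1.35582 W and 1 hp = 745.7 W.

0.0150 MW × 1000000 → 15000 W
5.98 kW × 1000 → 5980 W
51.4 hp × 745.7 → 38329 W
Total: 15000 + 5980 + 38329 = 59309 W
In ft·lbf/s: 59309 / 1.35582 = 43744 ft·lbf/s

4.37×10⁴ ft·lbf/s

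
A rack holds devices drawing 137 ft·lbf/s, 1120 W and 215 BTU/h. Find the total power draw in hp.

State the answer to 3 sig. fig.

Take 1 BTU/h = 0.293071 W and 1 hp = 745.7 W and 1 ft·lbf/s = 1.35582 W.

1.84 hp

137 ft·lbf/s × 1.35582 = 185.747 W
1120 W (already W)
215 BTU/h × 0.293071 = 63.0103 W
Total: 185.747 + 1120 + 63.0103 = 1368.76 W
In hp: 1368.76 / 745.7 = 1.83554 hp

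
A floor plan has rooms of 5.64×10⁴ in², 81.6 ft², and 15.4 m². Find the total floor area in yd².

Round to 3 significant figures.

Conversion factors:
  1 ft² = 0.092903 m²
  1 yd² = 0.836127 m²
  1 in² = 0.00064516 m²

5.64×10⁴ in² × 0.00064516 = 36.387 m²
81.6 ft² × 0.092903 = 7.58088 m²
15.4 m² (already m²)
Total: 36.387 + 7.58088 + 15.4 = 59.3679 m²
In yd²: 59.3679 / 0.836127 = 71.0034 yd²

71.0 yd²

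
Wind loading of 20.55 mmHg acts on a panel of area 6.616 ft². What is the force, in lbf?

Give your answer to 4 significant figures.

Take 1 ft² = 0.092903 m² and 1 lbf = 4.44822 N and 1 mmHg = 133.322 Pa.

20.55 mmHg × 133.322 = 2739.77 Pa
6.616 ft² × 0.092903 = 0.614646 m²
F = P × A = 2739.77 Pa × 0.614646 m² = 1683.99 N
1683.99 N ÷ (4.44822 N/lbf) = 378.576 lbf

378.6 lbf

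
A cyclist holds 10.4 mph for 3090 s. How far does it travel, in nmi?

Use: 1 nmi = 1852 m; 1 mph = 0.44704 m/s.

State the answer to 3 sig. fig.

7.76 nmi

10.4 mph × 0.44704 → 4.64922 m/s
d = v × t = 4.64922 m/s × 3090 s = 14366.1 m
14366.1 m ÷ (1852 m/nmi) = 7.75707 nmi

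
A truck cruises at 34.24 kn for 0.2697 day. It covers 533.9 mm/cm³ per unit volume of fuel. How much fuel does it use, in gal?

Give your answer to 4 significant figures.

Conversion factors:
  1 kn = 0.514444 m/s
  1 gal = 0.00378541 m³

34.24 kn → 17.6146 m/s
0.2697 day → 23302.1 s
d = v × t = 17.6146 × 23302.1 = 410457 m
533.9 mm/cm³ → 533900 m/m³
V = d / (distance per unit fuel) = 410457 / 533900 = 0.76879 m³
In gal: 0.76879 / 0.00378541 = 203.093 gal

203.1 gal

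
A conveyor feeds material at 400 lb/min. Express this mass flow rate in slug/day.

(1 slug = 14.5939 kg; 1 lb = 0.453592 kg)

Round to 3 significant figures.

1.79×10⁴ slug/day

400 lb/min × 0.453592 kg/lb ÷ 60 s/min = 3.02395 kg/s
3.02395 kg/s ÷ 14.5939 kg/slug × 86400 s/day = 17902.6 slug/day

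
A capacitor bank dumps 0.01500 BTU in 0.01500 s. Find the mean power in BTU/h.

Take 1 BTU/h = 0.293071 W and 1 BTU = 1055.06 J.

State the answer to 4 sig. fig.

0.01500 BTU × 1055.06 → 15.8259 J
P = E / t = 15.8259 J / 0.015 s = 1055.06 W
1055.06 W ÷ (0.293071 W/BTU/h) = 3600.02 BTU/h

3600 BTU/h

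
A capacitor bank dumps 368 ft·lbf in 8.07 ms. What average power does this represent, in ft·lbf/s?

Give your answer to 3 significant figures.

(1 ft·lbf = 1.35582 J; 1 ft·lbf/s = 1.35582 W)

4.56×10⁴ ft·lbf/s

368 ft·lbf × 1.35582 → 498.942 J
8.07 ms × 0.001 → 0.00807 s
P = E / t = 498.942 J / 0.00807 s = 61826.8 W
61826.8 W ÷ (1.35582 W/ft·lbf/s) = 45601 ft·lbf/s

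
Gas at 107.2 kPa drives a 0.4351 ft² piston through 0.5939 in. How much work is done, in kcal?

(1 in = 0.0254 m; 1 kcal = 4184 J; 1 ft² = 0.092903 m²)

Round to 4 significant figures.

0.01562 kcal

107.2 kPa → 107200 Pa
0.4351 ft² → 0.0404221 m²
F = P × A = 107200 × 0.0404221 = 4333.25 N
0.5939 in → 0.0150851 m
W = F × d = 4333.25 × 0.0150851 = 65.3675 J
In kcal: 65.3675 / 4184 = 0.0156232 kcal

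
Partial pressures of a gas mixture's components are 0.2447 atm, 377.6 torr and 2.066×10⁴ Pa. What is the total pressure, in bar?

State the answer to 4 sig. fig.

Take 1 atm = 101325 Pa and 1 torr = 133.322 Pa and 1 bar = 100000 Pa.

0.2447 atm × 101325 = 24794.2 Pa
377.6 torr × 133.322 = 50342.4 Pa
2.066×10⁴ Pa (already Pa)
Sum: 24794.2 + 50342.4 + 20660 = 95796.6 Pa
In bar: 95796.6 / 100000 = 0.957966 bar

0.9580 bar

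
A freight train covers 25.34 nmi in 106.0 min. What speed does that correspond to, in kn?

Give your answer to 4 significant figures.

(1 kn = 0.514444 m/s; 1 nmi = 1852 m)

14.34 kn

25.34 nmi × 1852 = 46929.7 m
106.0 min × 60 = 6360 s
v = d / t = 46929.7 m / 6360 s = 7.37888 m/s
7.37888 m/s ÷ (0.514444 m/s/kn) = 14.3434 kn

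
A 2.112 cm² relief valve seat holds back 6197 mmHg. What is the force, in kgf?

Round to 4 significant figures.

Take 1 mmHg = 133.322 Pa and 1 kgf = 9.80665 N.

6197 mmHg × 133.322 = 826196 Pa
2.112 cm² × 0.0001 = 2.112×10⁻⁴ m²
F = P × A = 826196 Pa × 2.112×10⁻⁴ m² = 174.493 N
174.493 N ÷ (9.80665 N/kgf) = 17.7933 kgf

17.79 kgf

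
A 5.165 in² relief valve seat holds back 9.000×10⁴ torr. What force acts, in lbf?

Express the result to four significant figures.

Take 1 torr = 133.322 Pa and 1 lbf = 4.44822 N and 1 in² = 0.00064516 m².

9.000×10⁴ torr × 133.322 → 1.1999×10⁷ Pa
5.165 in² × 0.00064516 → 0.00333225 m²
F = P × A = 1.1999×10⁷ Pa × 0.00333225 m² = 39983.7 N
39983.7 N ÷ (4.44822 N/lbf) = 8988.7 lbf

8989 lbf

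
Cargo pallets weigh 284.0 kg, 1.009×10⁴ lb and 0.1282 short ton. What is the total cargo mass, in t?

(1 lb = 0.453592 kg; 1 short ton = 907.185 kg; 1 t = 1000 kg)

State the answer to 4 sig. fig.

4.977 t

284.0 kg (already kg)
1.009×10⁴ lb × 0.453592 → 4576.74 kg
0.1282 short ton × 907.185 → 116.301 kg
Sum: 284 + 4576.74 + 116.301 = 4977.04 kg
In t: 4977.04 / 1000 = 4.97704 t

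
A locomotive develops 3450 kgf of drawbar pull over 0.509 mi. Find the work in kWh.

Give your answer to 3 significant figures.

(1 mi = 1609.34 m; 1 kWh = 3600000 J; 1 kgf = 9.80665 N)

3450 kgf × 9.80665 → 33832.9 N
0.509 mi × 1609.34 → 819.154 m
W = F × d = 33832.9 N × 819.154 m = 2.77144×10⁷ J
2.77144×10⁷ J ÷ (3600000 J/kWh) = 7.69844 kWh

7.70 kWh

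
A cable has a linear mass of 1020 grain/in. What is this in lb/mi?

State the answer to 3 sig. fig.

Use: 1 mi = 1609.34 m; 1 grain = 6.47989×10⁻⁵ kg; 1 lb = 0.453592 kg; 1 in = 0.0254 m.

9230 lb/mi

1020 grain/in × 6.47989×10⁻⁵ kg/grain ÷ 0.0254 m/in = 2.60216 kg/m
2.60216 kg/m ÷ 0.453592 kg/lb × 1609.34 m/mi = 9232.44 lb/mi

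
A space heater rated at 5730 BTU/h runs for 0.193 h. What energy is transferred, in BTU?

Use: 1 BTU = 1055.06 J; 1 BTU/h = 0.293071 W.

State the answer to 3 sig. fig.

5730 BTU/h × 0.293071 = 1679.3 W
0.193 h × 3600 = 694.8 s
E = P × t = 1679.3 W × 694.8 s = 1.16678×10⁶ J
1.16678×10⁶ J ÷ (1055.06 J/BTU) = 1105.89 BTU

1110 BTU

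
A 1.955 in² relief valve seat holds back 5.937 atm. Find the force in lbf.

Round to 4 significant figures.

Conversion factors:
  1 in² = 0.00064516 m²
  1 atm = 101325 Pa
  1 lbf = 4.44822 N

170.6 lbf

5.937 atm × 101325 → 601567 Pa
1.955 in² × 0.00064516 → 0.00126129 m²
F = P × A = 601567 Pa × 0.00126129 m² = 758.75 N
758.75 N ÷ (4.44822 N/lbf) = 170.574 lbf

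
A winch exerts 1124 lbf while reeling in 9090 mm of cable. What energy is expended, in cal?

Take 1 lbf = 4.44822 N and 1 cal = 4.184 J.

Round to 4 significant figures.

1.086×10⁴ cal

1124 lbf × 4.44822 = 4999.8 N
9090 mm × 0.001 = 9.09 m
W = F × d = 4999.8 N × 9.09 m = 45448.2 J
45448.2 J ÷ (4.184 J/cal) = 10862.4 cal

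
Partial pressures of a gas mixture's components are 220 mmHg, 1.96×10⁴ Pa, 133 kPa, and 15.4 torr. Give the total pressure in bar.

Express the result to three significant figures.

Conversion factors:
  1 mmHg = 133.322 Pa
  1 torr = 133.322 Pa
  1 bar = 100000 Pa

220 mmHg × 133.322 = 29330.8 Pa
1.96×10⁴ Pa (already Pa)
133 kPa × 1000 = 133000 Pa
15.4 torr × 133.322 = 2053.16 Pa
Total: 29330.8 + 19600 + 133000 + 2053.16 = 183984 Pa
In bar: 183984 / 100000 = 1.83984 bar

1.84 bar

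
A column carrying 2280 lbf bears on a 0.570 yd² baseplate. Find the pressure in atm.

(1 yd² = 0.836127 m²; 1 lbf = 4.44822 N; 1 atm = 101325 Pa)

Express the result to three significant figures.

2280 lbf × 4.44822 = 10141.9 N
0.570 yd² × 0.836127 = 0.476592 m²
P = F / A = 10141.9 N / 0.476592 m² = 21280 Pa
21280 Pa ÷ (101325 Pa/atm) = 0.210017 atm

0.210 atm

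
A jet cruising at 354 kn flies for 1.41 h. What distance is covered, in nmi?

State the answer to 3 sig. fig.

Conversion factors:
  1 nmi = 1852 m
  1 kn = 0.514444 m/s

499 nmi

354 kn × 0.514444 = 182.113 m/s
1.41 h × 3600 = 5076 s
d = v × t = 182.113 m/s × 5076 s = 924406 m
924406 m ÷ (1852 m/nmi) = 499.139 nmi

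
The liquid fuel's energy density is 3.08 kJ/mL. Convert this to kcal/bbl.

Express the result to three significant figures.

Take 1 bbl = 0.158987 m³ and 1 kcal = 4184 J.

3.08 kJ/mL × 1000 J/kJ ÷ 10⁻⁶ m³/mL = 3.08×10⁹ J/m³
3.08×10⁹ J/m³ ÷ 4184 J/kcal × 0.158987 m³/bbl = 117036 kcal/bbl

1.17×10⁵ kcal/bbl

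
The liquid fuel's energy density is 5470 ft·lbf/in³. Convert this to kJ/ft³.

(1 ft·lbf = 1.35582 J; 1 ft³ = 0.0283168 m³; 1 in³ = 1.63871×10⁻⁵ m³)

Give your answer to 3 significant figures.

5470 ft·lbf/in³ × 1.35582 J/ft·lbf ÷ 1.63871×10⁻⁵ m³/in³ = 4.52572×10⁸ J/m³
4.52572×10⁸ J/m³ ÷ 1000 J/kJ × 0.0283168 m³/ft³ = 12815.4 kJ/ft³

1.28×10⁴ kJ/ft³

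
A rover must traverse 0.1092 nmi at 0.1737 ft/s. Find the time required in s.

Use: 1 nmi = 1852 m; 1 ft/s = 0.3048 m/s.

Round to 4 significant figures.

0.1092 nmi × 1852 → 202.238 m
0.1737 ft/s × 0.3048 → 0.0529438 m/s
t = d / v = 202.238 m / 0.0529438 m/s = 3819.86 s

3820 s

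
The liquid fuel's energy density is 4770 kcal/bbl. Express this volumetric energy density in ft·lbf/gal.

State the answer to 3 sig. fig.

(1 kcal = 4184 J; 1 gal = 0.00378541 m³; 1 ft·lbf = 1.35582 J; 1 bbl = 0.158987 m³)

3.50×10⁵ ft·lbf/gal

4770 kcal/bbl × 4184 J/kcal ÷ 0.158987 m³/bbl = 1.2553×10⁸ J/m³
1.2553×10⁸ J/m³ ÷ 1.35582 J/ft·lbf × 0.00378541 m³/gal = 350476 ft·lbf/gal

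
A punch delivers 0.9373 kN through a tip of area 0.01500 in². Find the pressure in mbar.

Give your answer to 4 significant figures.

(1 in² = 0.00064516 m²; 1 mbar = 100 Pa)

0.9373 kN × 1000 → 937.3 N
0.01500 in² × 0.00064516 → 9.6774×10⁻⁶ m²
P = F / A = 937.3 N / 9.6774×10⁻⁶ m² = 9.68545×10⁷ Pa
9.68545×10⁷ Pa ÷ (100 Pa/mbar) = 968545 mbar

9.685×10⁵ mbar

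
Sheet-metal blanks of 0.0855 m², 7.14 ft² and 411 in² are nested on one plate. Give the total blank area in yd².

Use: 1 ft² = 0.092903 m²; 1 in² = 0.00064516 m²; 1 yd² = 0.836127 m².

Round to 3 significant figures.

1.21 yd²

0.0855 m² (already m²)
7.14 ft² × 0.092903 → 0.663327 m²
411 in² × 0.00064516 → 0.265161 m²
Combined: 0.0855 + 0.663327 + 0.265161 = 1.01399 m²
In yd²: 1.01399 / 0.836127 = 1.21272 yd²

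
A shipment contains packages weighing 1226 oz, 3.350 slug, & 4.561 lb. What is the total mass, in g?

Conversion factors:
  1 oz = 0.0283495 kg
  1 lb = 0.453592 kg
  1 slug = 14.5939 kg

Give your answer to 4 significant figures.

1226 oz × 0.0283495 = 34.7565 kg
3.350 slug × 14.5939 = 48.8896 kg
4.561 lb × 0.453592 = 2.06883 kg
Combined: 34.7565 + 48.8896 + 2.06883 = 85.7149 kg
In g: 85.7149 / 0.001 = 85714.9 g

8.571×10⁴ g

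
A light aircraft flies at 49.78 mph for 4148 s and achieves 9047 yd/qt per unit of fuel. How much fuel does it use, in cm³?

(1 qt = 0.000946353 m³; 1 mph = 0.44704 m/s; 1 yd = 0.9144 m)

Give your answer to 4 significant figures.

1.056×10⁴ cm³

49.78 mph → 22.2537 m/s
d = v × t = 22.2537 × 4148 = 92308.3 m
9047 yd/qt → 8.74153×10⁶ m/m³
V = d / (distance per unit fuel) = 92308.3 / 8.74153×10⁶ = 0.0105597 m³
In cm³: 0.0105597 / 10⁻⁶ = 10559.7 cm³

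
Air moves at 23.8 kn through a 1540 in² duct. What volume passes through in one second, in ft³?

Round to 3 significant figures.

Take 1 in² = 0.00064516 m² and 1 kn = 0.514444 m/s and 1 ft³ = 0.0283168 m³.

23.8 kn × 0.514444 = 12.2438 m/s
1540 in² × 0.00064516 = 0.993546 m²
V = v × A × t = 12.2438 m/s × 0.993546 m² × 1 s = 12.1648 m³
12.1648 m³ ÷ (0.0283168 m³/ft³) = 429.597 ft³

430 ft³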